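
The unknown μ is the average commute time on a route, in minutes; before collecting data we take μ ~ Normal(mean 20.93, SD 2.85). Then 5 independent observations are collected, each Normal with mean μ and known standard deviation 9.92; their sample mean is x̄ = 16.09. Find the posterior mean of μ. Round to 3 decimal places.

With known σ, the Normal prior is conjugate. Weight on the data is w = (n/σ²)/(n/σ² + 1/τ₀²) = 0.0508097/(0.0508097+0.123115) = 0.29214.
Posterior mean = w·x̄ + (1−w)·μ₀ = 0.29214·16.09 + 0.70786·20.93 = 19.516.

Posterior mean ≈ 19.516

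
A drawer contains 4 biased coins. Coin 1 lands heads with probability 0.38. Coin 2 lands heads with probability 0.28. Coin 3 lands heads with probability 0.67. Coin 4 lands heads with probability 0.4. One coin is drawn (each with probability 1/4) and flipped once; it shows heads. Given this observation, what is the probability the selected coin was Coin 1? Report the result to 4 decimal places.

P(heads|C1) = 0.38; P(heads|C2) = 0.28; P(heads|C3) = 0.67; P(heads|C4) = 0.4.
Prior × likelihood for each source: 0.25·0.38=0.09500, 0.25·0.28=0.07000, 0.25·0.67=0.1675, 0.25·0.4=0.1000. Summing gives P(heads) = 0.43250.
P(Coin 1 | heads) = 0.09500 / 0.43250 = 0.2197.

Posterior probability ≈ 0.2197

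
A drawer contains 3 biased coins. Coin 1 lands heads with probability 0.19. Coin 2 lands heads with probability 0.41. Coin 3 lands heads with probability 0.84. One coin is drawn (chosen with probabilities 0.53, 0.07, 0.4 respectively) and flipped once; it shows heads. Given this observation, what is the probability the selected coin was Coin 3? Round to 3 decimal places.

P(heads|C1) = 0.19; P(heads|C2) = 0.41; P(heads|C3) = 0.84.
Prior × likelihood for each source: 0.53·0.19=0.1007, 0.07·0.41=0.02870, 0.4·0.84=0.3360. Summing gives P(heads) = 0.46540.
P(Coin 3 | heads) = 0.3360 / 0.46540 = 0.722.

Posterior probability ≈ 0.722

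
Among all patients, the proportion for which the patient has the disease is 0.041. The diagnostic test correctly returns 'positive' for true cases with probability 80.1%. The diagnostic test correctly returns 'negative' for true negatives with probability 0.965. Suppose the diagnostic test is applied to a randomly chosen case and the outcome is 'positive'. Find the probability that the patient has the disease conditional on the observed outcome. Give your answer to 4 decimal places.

P(H | E) ≈ 0.4945

Write H for 'the patient has the disease'. Prior odds H:¬H = 0.041/0.959 = 0.042753. For the 'positive' outcome, the likelihood ratio is 0.801/0.035 = 22.886.
Posterior odds = 0.042753 × 22.886 = 0.97843, so P(H|E) = 0.97843/(1+0.97843) = 0.4945.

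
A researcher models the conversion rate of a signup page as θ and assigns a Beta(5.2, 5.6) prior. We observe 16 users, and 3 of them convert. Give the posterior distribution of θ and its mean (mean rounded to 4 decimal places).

Posterior: Beta(8.2, 18.6); mean ≈ 0.3060

The binomial likelihood is conjugate to the Beta prior: with 3 successes and 13 failures, the posterior is Beta(5.2+3, 5.6+13) = Beta(8.2, 18.6).
E[θ | data] = 8.2/(8.2+18.6) = 0.3060.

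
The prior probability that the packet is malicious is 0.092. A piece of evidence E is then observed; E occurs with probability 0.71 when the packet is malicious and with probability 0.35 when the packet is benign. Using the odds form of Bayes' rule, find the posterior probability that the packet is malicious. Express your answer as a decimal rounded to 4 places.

Posterior probability ≈ 0.1705

Prior odds = 0.092/(1−0.092) = 0.10132.
Likelihood ratio for E = 0.71/0.35 = 2.0286.
Posterior odds = prior odds × LR = 0.20554.
Posterior probability = odds/(1+odds) = 0.20554/1.2055 = 0.1705.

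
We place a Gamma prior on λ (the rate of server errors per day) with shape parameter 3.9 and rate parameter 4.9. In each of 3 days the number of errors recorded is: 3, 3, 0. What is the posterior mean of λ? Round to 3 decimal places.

Posterior mean ≈ 1.253

The Poisson likelihood adds the total count to the shape and the number of exposure periods to the rate. Here ∑xᵢ = 6 and n = 3, so shape 3.9→9.9 and rate 4.9→7.9.
E[λ | data] = 9.9/7.9 = 1.253.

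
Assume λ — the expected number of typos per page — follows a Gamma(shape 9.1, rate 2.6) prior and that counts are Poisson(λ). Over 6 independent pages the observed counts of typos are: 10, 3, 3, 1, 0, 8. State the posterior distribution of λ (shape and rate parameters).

The Poisson likelihood adds the total count to the shape and the number of exposure periods to the rate. Here ∑xᵢ = 25 and n = 6, so shape 9.1→34.1 and rate 2.6→8.6.

Posterior: Gamma(shape=34.1, rate=8.6)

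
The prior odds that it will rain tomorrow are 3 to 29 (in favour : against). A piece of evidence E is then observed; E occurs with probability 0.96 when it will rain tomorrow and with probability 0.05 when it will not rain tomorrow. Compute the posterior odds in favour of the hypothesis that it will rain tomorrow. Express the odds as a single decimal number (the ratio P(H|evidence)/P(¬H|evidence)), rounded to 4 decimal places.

Posterior odds ≈ 1.9862

Prior odds = 3/29 = 0.10345. In log-odds, ln(0.10345) = -2.2687.
Add log likelihood ratio: ln(19.200) = 2.9549.
Posterior log-odds = 0.68623, so posterior odds = exp(0.68623) = 1.9862.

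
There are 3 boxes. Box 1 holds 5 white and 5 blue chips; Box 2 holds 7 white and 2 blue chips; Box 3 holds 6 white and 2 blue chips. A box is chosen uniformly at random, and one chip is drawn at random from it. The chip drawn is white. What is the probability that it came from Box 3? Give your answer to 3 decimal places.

P(white|Box 1) = 0.5; P(white|Box 2) = 0.7778; P(white|Box 3) = 0.75.
Prior × likelihood for each source: 0.333333·0.5=0.1667, 0.333333·0.7778=0.2593, 0.333333·0.75=0.2500. Summing gives P(white) = 0.67593.
P(Box 3 | white) = 0.2500 / 0.67593 = 0.370.

Posterior probability ≈ 0.370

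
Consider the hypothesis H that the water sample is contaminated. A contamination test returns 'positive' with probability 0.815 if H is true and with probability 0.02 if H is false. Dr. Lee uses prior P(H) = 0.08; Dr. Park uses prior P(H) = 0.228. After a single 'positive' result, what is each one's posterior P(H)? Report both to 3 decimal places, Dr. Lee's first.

P('+'|H) = 0.815, P('+'|¬H) = 0.02.
Dr. Lee: numerator 0.815·0.08 = 0.065200; evidence = 0.065200+0.02·0.92 = 0.083600; posterior = 0.780.
Dr. Park: numerator 0.815·0.228 = 0.18582; evidence = 0.18582+0.02·0.772 = 0.20126; posterior = 0.923.

Dr. Lee: 0.780; Dr. Park: 0.923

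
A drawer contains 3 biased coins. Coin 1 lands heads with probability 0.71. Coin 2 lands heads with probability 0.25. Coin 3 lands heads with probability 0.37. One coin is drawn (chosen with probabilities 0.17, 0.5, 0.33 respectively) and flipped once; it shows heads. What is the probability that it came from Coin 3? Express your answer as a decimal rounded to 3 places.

P(heads|C1) = 0.71; P(heads|C2) = 0.25; P(heads|C3) = 0.37.
Prior × likelihood for each source: 0.17·0.71=0.1207, 0.5·0.25=0.1250, 0.33·0.37=0.1221. Summing gives P(heads) = 0.36780.
P(Coin 3 | heads) = 0.1221 / 0.36780 = 0.332.

Posterior probability ≈ 0.332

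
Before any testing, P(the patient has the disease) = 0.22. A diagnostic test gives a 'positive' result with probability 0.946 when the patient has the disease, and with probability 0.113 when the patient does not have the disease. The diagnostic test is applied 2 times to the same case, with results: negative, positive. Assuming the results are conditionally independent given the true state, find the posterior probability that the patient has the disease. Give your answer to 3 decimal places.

Let H be the event that the patient has the disease; start with P(H) = 0.22. P('positive'|H) = 0.946, P('positive'|¬H) = 0.113.
Update on result 1 ('negative'): P(H) ← 0.054·0.2200 / (0.054·0.2200 + 0.887·0.7800) = 0.011880/0.70374 = 0.0169.
Update on result 2 ('positive'): P(H) ← 0.946·0.0169 / (0.946·0.0169 + 0.113·0.9831) = 0.015970/0.12706 = 0.1257.

Posterior P(H) ≈ 0.126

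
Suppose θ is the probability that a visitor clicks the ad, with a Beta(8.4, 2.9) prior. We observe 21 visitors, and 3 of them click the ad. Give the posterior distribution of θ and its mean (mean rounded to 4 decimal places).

Posterior: Beta(11.4, 20.9); mean ≈ 0.3529

Observing 3 successes and 18 failures updates Beta(8.4, 2.9) by adding the success and failure counts to the two shape parameters: α = 8.4+3 = 11.4, β = 2.9+18 = 20.9.
E[θ | data] = 11.4/(11.4+20.9) = 0.3529.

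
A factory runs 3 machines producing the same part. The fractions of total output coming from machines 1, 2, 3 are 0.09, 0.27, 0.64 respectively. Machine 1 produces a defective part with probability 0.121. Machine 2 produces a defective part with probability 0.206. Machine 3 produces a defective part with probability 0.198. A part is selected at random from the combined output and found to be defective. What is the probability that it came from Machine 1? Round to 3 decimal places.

Posterior probability ≈ 0.056

Tabulate prior·likelihood by source: [1] prior 0.09, lik 0.121, product 0.01089; [2] prior 0.27, lik 0.206, product 0.05562; [3] prior 0.64, lik 0.198, product 0.1267.
Normalizing constant = 0.19323; the posterior for Machine 1 is its product over the sum, 0.01089/0.19323 = 0.056.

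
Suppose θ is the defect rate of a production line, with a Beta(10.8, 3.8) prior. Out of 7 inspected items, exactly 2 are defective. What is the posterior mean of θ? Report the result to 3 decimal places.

Observing 2 successes and 5 failures updates Beta(10.8, 3.8) by adding the success and failure counts to the two shape parameters: α = 10.8+2 = 12.8, β = 3.8+5 = 8.8.
Posterior mean = α/(α+β) = 12.8/21.6 = 0.593.

Posterior mean ≈ 0.593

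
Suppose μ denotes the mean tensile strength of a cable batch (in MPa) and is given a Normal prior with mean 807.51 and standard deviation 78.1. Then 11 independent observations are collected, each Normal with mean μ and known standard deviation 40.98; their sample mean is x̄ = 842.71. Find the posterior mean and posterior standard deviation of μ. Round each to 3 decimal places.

Prior precision 1/τ₀² = 1/78.1² = 0.00016394; data precision n/σ² = 11/40.98² = 0.00655011.
Posterior precision = 0.00016394 + 0.00655011 = 0.00671406, giving posterior SD = 1/√0.00671406 = 12.204.
Posterior mean = (0.00016394·807.51 + 0.00655011·842.71) / 0.00671406 = 841.850.

Posterior mean ≈ 841.850; posterior SD ≈ 12.204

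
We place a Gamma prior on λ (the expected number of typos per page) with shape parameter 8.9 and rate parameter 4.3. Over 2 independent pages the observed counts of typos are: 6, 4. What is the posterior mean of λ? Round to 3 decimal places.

The Poisson likelihood adds the total count to the shape and the number of exposure periods to the rate. Here ∑xᵢ = 10 and n = 2, so shape 8.9→18.9 and rate 4.3→6.3.
E[λ | data] = 18.9/6.3 = 3.000.

Posterior mean ≈ 3.000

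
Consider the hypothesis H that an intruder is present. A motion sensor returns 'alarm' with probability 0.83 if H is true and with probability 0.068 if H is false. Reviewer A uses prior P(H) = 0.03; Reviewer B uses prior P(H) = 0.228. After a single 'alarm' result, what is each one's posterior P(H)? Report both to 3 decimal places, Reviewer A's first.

Reviewer A: 0.274; Reviewer B: 0.783

The likelihood ratio for an 'alarm' result is 0.83/0.068 = 12.206.
Reviewer A: prior odds 0.03/0.97 = 0.030928; posterior odds 0.37750; posterior probability 0.274.
Reviewer B: prior odds 0.228/0.772 = 0.29534; posterior odds 3.6048; posterior probability 0.783.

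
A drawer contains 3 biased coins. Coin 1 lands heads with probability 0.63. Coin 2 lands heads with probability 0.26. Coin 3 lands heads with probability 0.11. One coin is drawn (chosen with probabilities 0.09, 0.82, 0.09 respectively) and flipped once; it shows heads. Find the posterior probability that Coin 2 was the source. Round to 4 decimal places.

P(heads|C1) = 0.63; P(heads|C2) = 0.26; P(heads|C3) = 0.11.
Prior × likelihood for each source: 0.09·0.63=0.05670, 0.82·0.26=0.2132, 0.09·0.11=0.009900. Summing gives P(heads) = 0.27980.
P(Coin 2 | heads) = 0.2132 / 0.27980 = 0.7620.

Posterior probability ≈ 0.7620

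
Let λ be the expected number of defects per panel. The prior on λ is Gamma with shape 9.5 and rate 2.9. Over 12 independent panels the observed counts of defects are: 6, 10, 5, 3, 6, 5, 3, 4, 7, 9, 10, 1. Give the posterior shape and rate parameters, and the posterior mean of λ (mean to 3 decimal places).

Posterior: Gamma(shape=78.5, rate=14.9); mean ≈ 5.268

The Poisson likelihood adds the total count to the shape and the number of exposure periods to the rate. Here ∑xᵢ = 69 and n = 12, so shape 9.5→78.5 and rate 2.9→14.9.
Posterior mean = shape/rate = 78.5/14.9 = 5.268.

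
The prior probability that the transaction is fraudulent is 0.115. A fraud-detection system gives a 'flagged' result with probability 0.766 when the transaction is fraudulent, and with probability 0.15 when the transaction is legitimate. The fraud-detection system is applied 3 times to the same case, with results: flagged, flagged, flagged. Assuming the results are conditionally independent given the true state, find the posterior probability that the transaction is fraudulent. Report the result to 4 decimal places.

Let H be the event that the transaction is fraudulent; start with P(H) = 0.115. P('flagged'|H) = 0.766, P('flagged'|¬H) = 0.15.
Update on result 1 ('flagged'): P(H) ← 0.766·0.1150 / (0.766·0.1150 + 0.15·0.8850) = 0.088090/0.22084 = 0.3989.
Update on result 2 ('flagged'): P(H) ← 0.766·0.3989 / (0.766·0.3989 + 0.15·0.6011) = 0.30555/0.39571 = 0.7721.
Update on result 3 ('flagged'): P(H) ← 0.766·0.7721 / (0.766·0.7721 + 0.15·0.2279) = 0.59146/0.62564 = 0.9454.

Posterior P(H) ≈ 0.9454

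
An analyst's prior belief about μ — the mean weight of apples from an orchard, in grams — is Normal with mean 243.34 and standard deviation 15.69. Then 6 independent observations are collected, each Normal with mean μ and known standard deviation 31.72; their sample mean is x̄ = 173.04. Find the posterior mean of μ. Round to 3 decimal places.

Posterior mean ≈ 201.524

With known σ, the Normal prior is conjugate. Weight on the data is w = (n/σ²)/(n/σ² + 1/τ₀²) = 0.00596328/(0.00596328+0.00406213) = 0.59482.
Posterior mean = w·x̄ + (1−w)·μ₀ = 0.59482·173.04 + 0.40518·243.34 = 201.524.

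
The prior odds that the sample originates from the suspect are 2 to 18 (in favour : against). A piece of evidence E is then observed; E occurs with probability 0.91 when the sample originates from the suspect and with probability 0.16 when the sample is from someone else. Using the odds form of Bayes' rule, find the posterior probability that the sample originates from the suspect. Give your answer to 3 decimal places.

Posterior probability ≈ 0.387

Prior odds = 2/18 = 0.11111.
Likelihood ratio for E = 0.91/0.16 = 5.6875.
Posterior odds = prior odds × LR = 0.63194.
Posterior probability = odds/(1+odds) = 0.63194/1.6319 = 0.387.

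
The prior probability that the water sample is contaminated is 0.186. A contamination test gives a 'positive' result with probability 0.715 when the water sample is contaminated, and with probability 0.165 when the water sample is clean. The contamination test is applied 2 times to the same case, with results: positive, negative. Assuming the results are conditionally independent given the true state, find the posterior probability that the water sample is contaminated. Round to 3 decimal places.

Let H be the event that the water sample is contaminated; start with P(H) = 0.186. P('positive'|H) = 0.715, P('positive'|¬H) = 0.165.
Update on result 1 ('positive'): P(H) ← 0.715·0.1860 / (0.715·0.1860 + 0.165·0.8140) = 0.13299/0.26730 = 0.4975.
Update on result 2 ('negative'): P(H) ← 0.285·0.4975 / (0.285·0.4975 + 0.835·0.5025) = 0.14180/0.56136 = 0.2526.

Posterior P(H) ≈ 0.253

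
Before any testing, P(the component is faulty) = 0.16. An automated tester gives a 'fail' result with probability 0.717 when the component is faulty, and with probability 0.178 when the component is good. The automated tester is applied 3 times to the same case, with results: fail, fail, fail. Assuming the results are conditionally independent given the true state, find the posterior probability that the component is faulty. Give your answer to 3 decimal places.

Posterior P(H) ≈ 0.926

Let H be the event that the component is faulty; start with P(H) = 0.16. P('fail'|H) = 0.717, P('fail'|¬H) = 0.178.
Update on result 1 ('fail'): P(H) ← 0.717·0.1600 / (0.717·0.1600 + 0.178·0.8400) = 0.11472/0.26424 = 0.4342.
Update on result 2 ('fail'): P(H) ← 0.717·0.4342 / (0.717·0.4342 + 0.178·0.5658) = 0.31129/0.41201 = 0.7555.
Update on result 3 ('fail'): P(H) ← 0.717·0.7555 / (0.717·0.7555 + 0.178·0.2445) = 0.54172/0.58523 = 0.9256.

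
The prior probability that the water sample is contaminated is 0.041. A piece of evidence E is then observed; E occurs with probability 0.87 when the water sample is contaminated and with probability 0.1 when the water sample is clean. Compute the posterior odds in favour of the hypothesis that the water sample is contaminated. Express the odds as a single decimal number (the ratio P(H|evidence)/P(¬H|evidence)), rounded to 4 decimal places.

Prior odds = 0.041/(1−0.041) = 0.042753.
Likelihood ratio for E = 0.87/0.1 = 8.7000.
Posterior odds = prior odds × LR = 0.37195.

Posterior odds ≈ 0.3719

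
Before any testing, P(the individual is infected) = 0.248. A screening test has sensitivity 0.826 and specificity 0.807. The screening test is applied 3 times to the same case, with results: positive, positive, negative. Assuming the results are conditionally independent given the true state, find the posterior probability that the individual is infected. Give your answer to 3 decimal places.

Posterior P(H) ≈ 0.566

Let H be the event that the individual is infected; start with P(H) = 0.248. P('positive'|H) = 0.826, P('positive'|¬H) = 0.193.
Update on result 1 ('positive'): P(H) ← 0.826·0.2480 / (0.826·0.2480 + 0.193·0.7520) = 0.20485/0.34998 = 0.5853.
Update on result 2 ('positive'): P(H) ← 0.826·0.5853 / (0.826·0.5853 + 0.193·0.4147) = 0.48346/0.56350 = 0.8580.
Update on result 3 ('negative'): P(H) ← 0.174·0.8580 / (0.174·0.8580 + 0.807·0.1420) = 0.14929/0.26391 = 0.5657.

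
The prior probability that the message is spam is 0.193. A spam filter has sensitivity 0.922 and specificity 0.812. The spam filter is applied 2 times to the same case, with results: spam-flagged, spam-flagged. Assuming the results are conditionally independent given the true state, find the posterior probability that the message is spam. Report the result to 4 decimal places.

Let H be the event that the message is spam; start with P(H) = 0.193. P('spam-flagged'|H) = 0.922, P('spam-flagged'|¬H) = 0.188.
Update on result 1 ('spam-flagged'): P(H) ← 0.922·0.1930 / (0.922·0.1930 + 0.188·0.8070) = 0.17795/0.32966 = 0.5398.
Update on result 2 ('spam-flagged'): P(H) ← 0.922·0.5398 / (0.922·0.5398 + 0.188·0.4602) = 0.49768/0.58420 = 0.8519.

Posterior P(H) ≈ 0.8519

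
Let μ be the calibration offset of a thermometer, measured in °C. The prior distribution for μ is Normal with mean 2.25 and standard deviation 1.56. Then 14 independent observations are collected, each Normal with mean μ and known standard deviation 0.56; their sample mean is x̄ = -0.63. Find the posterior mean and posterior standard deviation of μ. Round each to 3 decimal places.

Posterior mean ≈ -0.604; posterior SD ≈ 0.149

With known σ, the Normal prior is conjugate. Weight on the data is w = (n/σ²)/(n/σ² + 1/τ₀²) = 44.6429/(44.6429+0.410914) = 0.99088.
Posterior mean = w·x̄ + (1−w)·μ₀ = 0.99088·-0.63 + 0.0091205·2.25 = -0.604. Posterior variance = 1/(44.6429+0.410914) = 0.0221957, so SD = 0.149.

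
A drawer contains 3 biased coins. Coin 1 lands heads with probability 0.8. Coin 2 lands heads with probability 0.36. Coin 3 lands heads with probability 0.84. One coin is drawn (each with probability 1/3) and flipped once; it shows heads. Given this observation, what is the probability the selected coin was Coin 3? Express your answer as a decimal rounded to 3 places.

Posterior probability ≈ 0.420

Tabulate prior·likelihood by source: [1] prior 0.333333, lik 0.8, product 0.2667; [2] prior 0.333333, lik 0.36, product 0.1200; [3] prior 0.333333, lik 0.84, product 0.2800.
Normalizing constant = 0.66667; the posterior for Coin 3 is its product over the sum, 0.2800/0.66667 = 0.420.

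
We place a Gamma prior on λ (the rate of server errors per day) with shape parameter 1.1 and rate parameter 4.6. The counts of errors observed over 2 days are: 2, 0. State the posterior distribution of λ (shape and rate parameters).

Posterior: Gamma(shape=3.1, rate=6.6)

The Poisson likelihood adds the total count to the shape and the number of exposure periods to the rate. Here ∑xᵢ = 2 and n = 2, so shape 1.1→3.1 and rate 4.6→6.6.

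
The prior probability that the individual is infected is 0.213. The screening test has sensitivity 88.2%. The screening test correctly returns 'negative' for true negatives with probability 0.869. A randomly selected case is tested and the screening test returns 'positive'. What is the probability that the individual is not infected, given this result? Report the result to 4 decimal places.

P(¬H | E) ≈ 0.3543

Write H for 'the individual is infected'. Prior odds H:¬H = 0.213/0.787 = 0.27065. For the 'positive' outcome, the likelihood ratio is 0.882/0.131 = 6.7328.
Posterior odds = 0.27065 × 6.7328 = 1.8222, so P(H|E) = 1.8222/(1+1.8222) = 0.6457. Then P(¬H|E) = 1 − 0.6457 = 0.3543.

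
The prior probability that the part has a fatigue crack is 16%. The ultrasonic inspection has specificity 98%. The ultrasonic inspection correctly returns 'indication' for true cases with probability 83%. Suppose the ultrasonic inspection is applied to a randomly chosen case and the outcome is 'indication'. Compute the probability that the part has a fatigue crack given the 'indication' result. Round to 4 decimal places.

P(H | E) ≈ 0.8877

Write H for 'the part has a fatigue crack'. Prior odds H:¬H = 0.16/0.84 = 0.19048. For the 'indication' outcome, the likelihood ratio is 0.83/0.02 = 41.500.
Posterior odds = 0.19048 × 41.500 = 7.9048, so P(H|E) = 7.9048/(1+7.9048) = 0.8877.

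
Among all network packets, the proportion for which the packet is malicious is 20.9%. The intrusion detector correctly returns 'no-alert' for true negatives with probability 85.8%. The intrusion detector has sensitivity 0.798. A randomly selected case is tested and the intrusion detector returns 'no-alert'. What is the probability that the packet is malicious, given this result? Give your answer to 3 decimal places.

Let H be the event that the packet is malicious. P(H) = 0.209, so P(¬H) = 0.791. With E the 'no-alert' result, P(E|H) = 0.202 and P(E|¬H) = 0.858.
P(E) = 0.202·0.209 + 0.858·0.791 = 0.042218 + 0.67868 = 0.72090.
By Bayes' theorem, P(H|E) = 0.042218 / 0.72090 = 0.059.

P(H | E) ≈ 0.059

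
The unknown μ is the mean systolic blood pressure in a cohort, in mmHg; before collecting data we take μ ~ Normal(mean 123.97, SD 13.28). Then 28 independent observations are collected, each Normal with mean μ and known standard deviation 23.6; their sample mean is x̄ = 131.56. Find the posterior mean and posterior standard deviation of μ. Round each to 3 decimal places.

With known σ, the Normal prior is conjugate. Weight on the data is w = (n/σ²)/(n/σ² + 1/τ₀²) = 0.0502729/(0.0502729+0.00567027) = 0.89864.
Posterior mean = w·x̄ + (1−w)·μ₀ = 0.89864·131.56 + 0.10136·123.97 = 130.791. Posterior variance = 1/(0.0502729+0.00567027) = 17.8753, so SD = 4.228.

Posterior mean ≈ 130.791; posterior SD ≈ 4.228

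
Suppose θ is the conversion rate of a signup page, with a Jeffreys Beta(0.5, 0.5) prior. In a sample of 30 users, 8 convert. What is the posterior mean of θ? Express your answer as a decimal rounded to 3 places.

Observing 8 successes and 22 failures updates Beta(0.5, 0.5) by adding the success and failure counts to the two shape parameters: α = 0.5+8 = 8.5, β = 0.5+22 = 22.5.
Posterior mean = α/(α+β) = 8.5/31 = 0.274.

Posterior mean ≈ 0.274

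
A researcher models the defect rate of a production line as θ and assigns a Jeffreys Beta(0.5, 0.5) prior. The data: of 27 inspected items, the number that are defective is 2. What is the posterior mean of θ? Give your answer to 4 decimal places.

Observing 2 successes and 25 failures updates Beta(0.5, 0.5) by adding the success and failure counts to the two shape parameters: α = 0.5+2 = 2.5, β = 0.5+25 = 25.5.
E[θ | data] = 2.5/(2.5+25.5) = 0.0893.

Posterior mean ≈ 0.0893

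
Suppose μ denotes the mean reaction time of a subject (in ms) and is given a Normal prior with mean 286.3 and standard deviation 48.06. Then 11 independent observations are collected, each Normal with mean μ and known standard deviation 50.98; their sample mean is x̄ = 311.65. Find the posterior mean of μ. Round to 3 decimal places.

Posterior mean ≈ 309.298

Prior precision 1/τ₀² = 1/48.06² = 0.00043294; data precision n/σ² = 11/50.98² = 0.00423246.
Posterior precision = 0.00043294 + 0.00423246 = 0.00466541.
Posterior mean = (0.00043294·286.3 + 0.00423246·311.65) / 0.00466541 = 309.298.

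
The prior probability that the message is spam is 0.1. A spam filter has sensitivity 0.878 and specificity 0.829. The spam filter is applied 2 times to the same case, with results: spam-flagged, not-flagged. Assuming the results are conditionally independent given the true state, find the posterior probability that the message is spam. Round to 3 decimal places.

Posterior P(H) ≈ 0.077

Let H be the event that the message is spam; start with P(H) = 0.1. P('spam-flagged'|H) = 0.878, P('spam-flagged'|¬H) = 0.171.
Update on result 1 ('spam-flagged'): P(H) ← 0.878·0.1000 / (0.878·0.1000 + 0.171·0.9000) = 0.087800/0.24170 = 0.3633.
Update on result 2 ('not-flagged'): P(H) ← 0.122·0.3633 / (0.122·0.3633 + 0.829·0.6367) = 0.044318/0.57218 = 0.0775.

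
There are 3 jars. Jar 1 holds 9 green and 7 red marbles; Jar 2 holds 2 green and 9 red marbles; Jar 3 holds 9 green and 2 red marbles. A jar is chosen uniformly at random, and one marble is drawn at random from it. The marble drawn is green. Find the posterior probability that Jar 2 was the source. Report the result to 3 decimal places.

P(green|Jar 1) = 0.5625; P(green|Jar 2) = 0.1818; P(green|Jar 3) = 0.8182.
Prior × likelihood for each source: 0.333333·0.5625=0.1875, 0.333333·0.1818=0.06061, 0.333333·0.8182=0.2727. Summing gives P(green) = 0.52083.
P(Jar 2 | green) = 0.06061 / 0.52083 = 0.116.

Posterior probability ≈ 0.116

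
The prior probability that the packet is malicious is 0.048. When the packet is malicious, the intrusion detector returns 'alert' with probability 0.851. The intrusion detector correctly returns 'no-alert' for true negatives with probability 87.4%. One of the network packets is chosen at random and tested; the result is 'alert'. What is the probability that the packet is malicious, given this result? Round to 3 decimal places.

Write H for 'the packet is malicious'. Prior odds H:¬H = 0.048/0.952 = 0.050420. For the 'alert' outcome, the likelihood ratio is 0.851/0.126 = 6.7540.
Posterior odds = 0.050420 × 6.7540 = 0.34054, so P(H|E) = 0.34054/(1+0.34054) = 0.254.

P(H | E) ≈ 0.254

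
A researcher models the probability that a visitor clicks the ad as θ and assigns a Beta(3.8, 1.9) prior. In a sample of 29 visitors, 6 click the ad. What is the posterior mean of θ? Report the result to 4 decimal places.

Posterior mean ≈ 0.2824

The binomial likelihood is conjugate to the Beta prior: with 6 successes and 23 failures, the posterior is Beta(3.8+6, 1.9+23) = Beta(9.8, 24.9).
E[θ | data] = 9.8/(9.8+24.9) = 0.2824.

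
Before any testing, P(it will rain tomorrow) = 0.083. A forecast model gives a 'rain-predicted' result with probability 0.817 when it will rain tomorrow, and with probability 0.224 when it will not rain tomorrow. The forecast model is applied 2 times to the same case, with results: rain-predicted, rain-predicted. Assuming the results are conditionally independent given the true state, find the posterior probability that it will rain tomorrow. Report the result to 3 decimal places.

Posterior P(H) ≈ 0.546

Let H be the event that it will rain tomorrow; start with P(H) = 0.083. P('rain-predicted'|H) = 0.817, P('rain-predicted'|¬H) = 0.224.
Update on result 1 ('rain-predicted'): P(H) ← 0.817·0.0830 / (0.817·0.0830 + 0.224·0.9170) = 0.067811/0.27322 = 0.2482.
Update on result 2 ('rain-predicted'): P(H) ← 0.817·0.2482 / (0.817·0.2482 + 0.224·0.7518) = 0.20277/0.37118 = 0.5463.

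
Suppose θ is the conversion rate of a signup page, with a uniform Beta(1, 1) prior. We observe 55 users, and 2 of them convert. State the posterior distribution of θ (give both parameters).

Observing 2 successes and 53 failures updates Beta(1, 1) by adding the success and failure counts to the two shape parameters: α = 1+2 = 3, β = 1+53 = 54.

Posterior: Beta(3, 54)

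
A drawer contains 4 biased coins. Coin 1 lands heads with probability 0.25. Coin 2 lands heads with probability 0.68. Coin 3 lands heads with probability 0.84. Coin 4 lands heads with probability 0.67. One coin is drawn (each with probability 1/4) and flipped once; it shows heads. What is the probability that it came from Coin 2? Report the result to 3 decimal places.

P(heads|C1) = 0.25; P(heads|C2) = 0.68; P(heads|C3) = 0.84; P(heads|C4) = 0.67.
Prior × likelihood for each source: 0.25·0.25=0.06250, 0.25·0.68=0.1700, 0.25·0.84=0.2100, 0.25·0.67=0.1675. Summing gives P(heads) = 0.61000.
P(Coin 2 | heads) = 0.1700 / 0.61000 = 0.279.

Posterior probability ≈ 0.279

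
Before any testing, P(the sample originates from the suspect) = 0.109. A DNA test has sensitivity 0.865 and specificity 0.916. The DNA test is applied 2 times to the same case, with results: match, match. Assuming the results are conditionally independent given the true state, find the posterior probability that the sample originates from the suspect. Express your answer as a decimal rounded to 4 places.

Posterior P(H) ≈ 0.9284

With H the event that the sample originates from the suspect, the joint likelihood of the observed sequence is P(data|H) = 0.865·0.865 = 0.74823 and P(data|¬H) = 0.084·0.084 = 0.0070560.
Bayes: P(H|data) = 0.109·0.74823 / (0.109·0.74823 + 0.891·0.0070560) = 0.081557/0.087843 = 0.9284.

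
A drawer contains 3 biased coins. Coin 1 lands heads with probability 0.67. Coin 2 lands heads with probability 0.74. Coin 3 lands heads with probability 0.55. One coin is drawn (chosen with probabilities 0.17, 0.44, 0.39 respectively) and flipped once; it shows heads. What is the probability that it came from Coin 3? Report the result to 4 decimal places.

Posterior probability ≈ 0.3280

Tabulate prior·likelihood by source: [1] prior 0.17, lik 0.67, product 0.1139; [2] prior 0.44, lik 0.74, product 0.3256; [3] prior 0.39, lik 0.55, product 0.2145.
Normalizing constant = 0.65400; the posterior for Coin 3 is its product over the sum, 0.2145/0.65400 = 0.3280.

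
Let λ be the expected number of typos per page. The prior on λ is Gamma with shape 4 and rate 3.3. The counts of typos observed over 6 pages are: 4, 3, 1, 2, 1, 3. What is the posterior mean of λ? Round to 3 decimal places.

The Poisson likelihood adds the total count to the shape and the number of exposure periods to the rate. Here ∑xᵢ = 14 and n = 6, so shape 4→18 and rate 3.3→9.3.
Posterior mean = shape/rate = 18/9.3 = 1.935.

Posterior mean ≈ 1.935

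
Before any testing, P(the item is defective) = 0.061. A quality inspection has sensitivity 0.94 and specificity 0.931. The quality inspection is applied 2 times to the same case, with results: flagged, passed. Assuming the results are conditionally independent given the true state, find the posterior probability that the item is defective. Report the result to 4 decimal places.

Let H be the event that the item is defective; start with P(H) = 0.061. P('flagged'|H) = 0.94, P('flagged'|¬H) = 0.069.
Update on result 1 ('flagged'): P(H) ← 0.94·0.0610 / (0.94·0.0610 + 0.069·0.9390) = 0.057340/0.12213 = 0.4695.
Update on result 2 ('passed'): P(H) ← 0.06·0.4695 / (0.06·0.4695 + 0.931·0.5305) = 0.028170/0.52207 = 0.0540.

Posterior P(H) ≈ 0.0540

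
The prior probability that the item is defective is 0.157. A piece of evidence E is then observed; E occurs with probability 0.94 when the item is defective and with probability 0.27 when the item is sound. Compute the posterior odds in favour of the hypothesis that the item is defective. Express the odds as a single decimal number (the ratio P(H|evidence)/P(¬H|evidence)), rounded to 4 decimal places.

Posterior odds ≈ 0.6484

Prior odds = 0.157/(1−0.157) = 0.18624. In log-odds, ln(0.18624) = -1.6807.
Add log likelihood ratio: ln(3.4815) = 1.2475.
Posterior log-odds = -0.43326, so posterior odds = exp(-0.43326) = 0.64839.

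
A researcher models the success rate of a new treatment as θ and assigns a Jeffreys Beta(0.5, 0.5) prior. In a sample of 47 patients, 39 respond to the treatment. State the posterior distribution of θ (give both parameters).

Posterior: Beta(39.5, 8.5)

Observing 39 successes and 8 failures updates Beta(0.5, 0.5) by adding the success and failure counts to the two shape parameters: α = 0.5+39 = 39.5, β = 0.5+8 = 8.5.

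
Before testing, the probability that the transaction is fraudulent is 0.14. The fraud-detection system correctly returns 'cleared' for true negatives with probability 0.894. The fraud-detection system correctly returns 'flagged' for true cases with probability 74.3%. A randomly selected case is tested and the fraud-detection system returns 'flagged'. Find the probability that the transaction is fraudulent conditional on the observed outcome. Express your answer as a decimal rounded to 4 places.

P(H | E) ≈ 0.5329

Let H be the event that the transaction is fraudulent. P(H) = 0.14, so P(¬H) = 0.86. With E the 'flagged' result, P(E|H) = 0.743 and P(E|¬H) = 0.106.
P(E) = 0.743·0.14 + 0.106·0.86 = 0.10402 + 0.091160 = 0.19518.
By Bayes' theorem, P(H|E) = 0.10402 / 0.19518 = 0.5329.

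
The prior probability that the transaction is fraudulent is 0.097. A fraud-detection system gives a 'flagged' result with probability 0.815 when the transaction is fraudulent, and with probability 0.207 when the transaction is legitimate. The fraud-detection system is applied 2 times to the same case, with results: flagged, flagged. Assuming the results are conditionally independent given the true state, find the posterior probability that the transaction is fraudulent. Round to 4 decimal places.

Let H be the event that the transaction is fraudulent; start with P(H) = 0.097. P('flagged'|H) = 0.815, P('flagged'|¬H) = 0.207.
Update on result 1 ('flagged'): P(H) ← 0.815·0.0970 / (0.815·0.0970 + 0.207·0.9030) = 0.079055/0.26598 = 0.2972.
Update on result 2 ('flagged'): P(H) ← 0.815·0.2972 / (0.815·0.2972 + 0.207·0.7028) = 0.24224/0.38771 = 0.6248.

Posterior P(H) ≈ 0.6248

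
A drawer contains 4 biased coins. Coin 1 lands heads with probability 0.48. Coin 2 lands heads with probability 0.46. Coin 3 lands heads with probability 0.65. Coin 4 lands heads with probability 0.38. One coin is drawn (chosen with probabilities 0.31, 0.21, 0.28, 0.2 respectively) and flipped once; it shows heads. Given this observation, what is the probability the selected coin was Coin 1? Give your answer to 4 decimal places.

P(heads|C1) = 0.48; P(heads|C2) = 0.46; P(heads|C3) = 0.65; P(heads|C4) = 0.38.
Prior × likelihood for each source: 0.31·0.48=0.1488, 0.21·0.46=0.09660, 0.28·0.65=0.1820, 0.2·0.38=0.07600. Summing gives P(heads) = 0.50340.
P(Coin 1 | heads) = 0.1488 / 0.50340 = 0.2956.

Posterior probability ≈ 0.2956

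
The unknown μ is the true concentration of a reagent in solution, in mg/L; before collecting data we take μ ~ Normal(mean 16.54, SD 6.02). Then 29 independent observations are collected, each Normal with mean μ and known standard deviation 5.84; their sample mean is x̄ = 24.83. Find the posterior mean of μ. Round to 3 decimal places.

Prior precision 1/τ₀² = 1/6.02² = 0.0275935; data precision n/σ² = 29/5.84² = 0.850300.
Posterior precision = 0.0275935 + 0.850300 = 0.877894.
Posterior mean = (0.0275935·16.54 + 0.850300·24.83) / 0.877894 = 24.569.

Posterior mean ≈ 24.569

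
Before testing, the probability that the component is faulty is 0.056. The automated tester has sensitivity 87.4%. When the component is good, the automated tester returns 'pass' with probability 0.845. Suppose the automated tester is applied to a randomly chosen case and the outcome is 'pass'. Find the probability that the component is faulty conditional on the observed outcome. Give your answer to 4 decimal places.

Write H for 'the component is faulty'. Prior odds H:¬H = 0.056/0.944 = 0.059322. For the 'pass' outcome, the likelihood ratio is 0.126/0.845 = 0.14911.
Posterior odds = 0.059322 × 0.14911 = 0.0088457, so P(H|E) = 0.0088457/(1+0.0088457) = 0.0088.

P(H | E) ≈ 0.0088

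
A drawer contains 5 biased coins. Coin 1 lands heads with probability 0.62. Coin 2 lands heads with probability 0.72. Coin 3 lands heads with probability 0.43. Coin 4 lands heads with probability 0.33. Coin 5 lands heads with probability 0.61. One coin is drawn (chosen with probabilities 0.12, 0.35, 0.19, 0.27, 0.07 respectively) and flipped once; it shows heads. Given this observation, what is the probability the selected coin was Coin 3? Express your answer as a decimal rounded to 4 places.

Posterior probability ≈ 0.1513

Tabulate prior·likelihood by source: [1] prior 0.12, lik 0.62, product 0.07440; [2] prior 0.35, lik 0.72, product 0.2520; [3] prior 0.19, lik 0.43, product 0.08170; [4] prior 0.27, lik 0.33, product 0.08910; [5] prior 0.07, lik 0.61, product 0.04270.
Normalizing constant = 0.53990; the posterior for Coin 3 is its product over the sum, 0.08170/0.53990 = 0.1513.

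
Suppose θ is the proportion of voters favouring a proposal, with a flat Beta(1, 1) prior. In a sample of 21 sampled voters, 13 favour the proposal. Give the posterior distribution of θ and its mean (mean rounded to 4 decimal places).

Observing 13 successes and 8 failures updates Beta(1, 1) by adding the success and failure counts to the two shape parameters: α = 1+13 = 14, β = 1+8 = 9.
E[θ | data] = 14/(14+9) = 0.6087.

Posterior: Beta(14, 9); mean ≈ 0.6087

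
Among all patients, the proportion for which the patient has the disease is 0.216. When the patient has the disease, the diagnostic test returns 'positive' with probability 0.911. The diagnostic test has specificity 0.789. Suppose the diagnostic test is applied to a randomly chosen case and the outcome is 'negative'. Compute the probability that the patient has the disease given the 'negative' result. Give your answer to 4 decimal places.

Let H be the event that the patient has the disease. P(H) = 0.216, so P(¬H) = 0.784. With E the 'negative' result, P(E|H) = 0.089 and P(E|¬H) = 0.789.
P(E) = 0.089·0.216 + 0.789·0.784 = 0.019224 + 0.61858 = 0.63780.
By Bayes' theorem, P(H|E) = 0.019224 / 0.63780 = 0.0301.

P(H | E) ≈ 0.0301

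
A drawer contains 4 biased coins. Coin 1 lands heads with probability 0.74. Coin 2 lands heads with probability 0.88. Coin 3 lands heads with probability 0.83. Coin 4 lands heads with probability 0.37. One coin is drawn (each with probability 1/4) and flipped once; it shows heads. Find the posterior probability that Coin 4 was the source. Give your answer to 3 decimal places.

Posterior probability ≈ 0.131

P(heads|C1) = 0.74; P(heads|C2) = 0.88; P(heads|C3) = 0.83; P(heads|C4) = 0.37.
Prior × likelihood for each source: 0.25·0.74=0.1850, 0.25·0.88=0.2200, 0.25·0.83=0.2075, 0.25·0.37=0.09250. Summing gives P(heads) = 0.70500.
P(Coin 4 | heads) = 0.09250 / 0.70500 = 0.131.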